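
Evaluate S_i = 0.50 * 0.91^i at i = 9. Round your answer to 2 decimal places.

S_9 = 0.5 * 0.91^9 ≈ 0.5 * 0.4279 ≈ 0.21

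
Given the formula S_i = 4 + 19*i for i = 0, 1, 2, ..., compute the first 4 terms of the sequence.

This is an arithmetic sequence.
i=0: S_0 = 4 + 19*0 = 4
i=1: S_1 = 4 + 19*1 = 23
i=2: S_2 = 4 + 19*2 = 42
i=3: S_3 = 4 + 19*3 = 61
The first 4 terms are: [4, 23, 42, 61]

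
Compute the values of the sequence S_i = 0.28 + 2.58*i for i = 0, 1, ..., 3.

This is an arithmetic sequence.
i=0: S_0 = 0.28 + 2.58*0 = 0.28
i=1: S_1 = 0.28 + 2.58*1 = 2.86
i=2: S_2 = 0.28 + 2.58*2 = 5.44
i=3: S_3 = 0.28 + 2.58*3 = 8.02
The first 4 terms are: [0.28, 2.86, 5.44, 8.02]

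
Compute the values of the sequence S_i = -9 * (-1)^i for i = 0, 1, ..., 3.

This is a geometric sequence.
i=0: S_0 = -9 * (-1)^0 = -9
i=1: S_1 = -9 * (-1)^1 = 9
i=2: S_2 = -9 * (-1)^2 = -9
i=3: S_3 = -9 * (-1)^3 = 9
The first 4 terms are: [-9, 9, -9, 9]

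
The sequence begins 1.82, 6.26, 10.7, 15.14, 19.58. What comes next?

Differences: 6.26 - 1.82 = 4.44
This is an arithmetic sequence with common difference d = 4.44.
Next term = 19.58 + 4.44 = 24.02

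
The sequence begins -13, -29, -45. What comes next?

Differences: -29 - -13 = -16
This is an arithmetic sequence with common difference d = -16.
Next term = -45 + -16 = -61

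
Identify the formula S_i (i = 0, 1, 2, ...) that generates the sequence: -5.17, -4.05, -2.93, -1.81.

Check differences: -4.05 - -5.17 = 1.12
-2.93 - -4.05 = 1.12
Common difference d = 1.12.
First term a = -5.17.
Formula: S_i = -5.17 + 1.12*i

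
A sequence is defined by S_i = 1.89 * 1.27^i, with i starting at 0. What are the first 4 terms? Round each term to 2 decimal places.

This is a geometric sequence.
i=0: S_0 = 1.89 * 1.27^0 = 1.89
i=1: S_1 = 1.89 * 1.27^1 ≈ 2.4
i=2: S_2 = 1.89 * 1.27^2 ≈ 3.05
i=3: S_3 = 1.89 * 1.27^3 ≈ 3.87
The first 4 terms are: [1.89, 2.4, 3.05, 3.87]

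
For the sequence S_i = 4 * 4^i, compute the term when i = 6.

S_6 = 4 * 4^6 = 4 * 4096 = 16384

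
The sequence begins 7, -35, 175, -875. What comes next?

Ratios: -35 / 7 = -5.0
This is a geometric sequence with common ratio r = -5.
Next term = -875 * -5 = 4375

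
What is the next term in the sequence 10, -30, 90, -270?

Ratios: -30 / 10 = -3.0
This is a geometric sequence with common ratio r = -3.
Next term = -270 * -3 = 810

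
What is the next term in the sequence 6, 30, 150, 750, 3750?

Ratios: 30 / 6 = 5.0
This is a geometric sequence with common ratio r = 5.
Next term = 3750 * 5 = 18750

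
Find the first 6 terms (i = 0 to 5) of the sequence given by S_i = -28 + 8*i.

This is an arithmetic sequence.
i=0: S_0 = -28 + 8*0 = -28
i=1: S_1 = -28 + 8*1 = -20
i=2: S_2 = -28 + 8*2 = -12
i=3: S_3 = -28 + 8*3 = -4
i=4: S_4 = -28 + 8*4 = 4
i=5: S_5 = -28 + 8*5 = 12
The first 6 terms are: [-28, -20, -12, -4, 4, 12]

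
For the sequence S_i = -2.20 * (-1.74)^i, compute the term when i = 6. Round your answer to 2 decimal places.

S_6 = -2.2 * (-1.74)^6 ≈ -2.2 * 27.7521 ≈ -61.05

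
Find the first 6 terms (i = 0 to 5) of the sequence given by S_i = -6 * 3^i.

This is a geometric sequence.
i=0: S_0 = -6 * 3^0 = -6
i=1: S_1 = -6 * 3^1 = -18
i=2: S_2 = -6 * 3^2 = -54
i=3: S_3 = -6 * 3^3 = -162
i=4: S_4 = -6 * 3^4 = -486
i=5: S_5 = -6 * 3^5 = -1458
The first 6 terms are: [-6, -18, -54, -162, -486, -1458]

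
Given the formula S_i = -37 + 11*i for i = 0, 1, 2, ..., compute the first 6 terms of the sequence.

This is an arithmetic sequence.
i=0: S_0 = -37 + 11*0 = -37
i=1: S_1 = -37 + 11*1 = -26
i=2: S_2 = -37 + 11*2 = -15
i=3: S_3 = -37 + 11*3 = -4
i=4: S_4 = -37 + 11*4 = 7
i=5: S_5 = -37 + 11*5 = 18
The first 6 terms are: [-37, -26, -15, -4, 7, 18]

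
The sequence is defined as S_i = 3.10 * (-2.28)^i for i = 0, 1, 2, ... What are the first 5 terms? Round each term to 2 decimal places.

This is a geometric sequence.
i=0: S_0 = 3.1 * (-2.28)^0 = 3.1
i=1: S_1 = 3.1 * (-2.28)^1 ≈ -7.07
i=2: S_2 = 3.1 * (-2.28)^2 ≈ 16.12
i=3: S_3 = 3.1 * (-2.28)^3 ≈ -36.74
i=4: S_4 = 3.1 * (-2.28)^4 ≈ 83.77
The first 5 terms are: [3.1, -7.07, 16.12, -36.74, 83.77]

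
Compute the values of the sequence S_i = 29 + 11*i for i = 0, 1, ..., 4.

This is an arithmetic sequence.
i=0: S_0 = 29 + 11*0 = 29
i=1: S_1 = 29 + 11*1 = 40
i=2: S_2 = 29 + 11*2 = 51
i=3: S_3 = 29 + 11*3 = 62
i=4: S_4 = 29 + 11*4 = 73
The first 5 terms are: [29, 40, 51, 62, 73]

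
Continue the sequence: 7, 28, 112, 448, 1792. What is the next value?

Ratios: 28 / 7 = 4.0
This is a geometric sequence with common ratio r = 4.
Next term = 1792 * 4 = 7168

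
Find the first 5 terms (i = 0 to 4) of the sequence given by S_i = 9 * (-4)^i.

This is a geometric sequence.
i=0: S_0 = 9 * (-4)^0 = 9
i=1: S_1 = 9 * (-4)^1 = -36
i=2: S_2 = 9 * (-4)^2 = 144
i=3: S_3 = 9 * (-4)^3 = -576
i=4: S_4 = 9 * (-4)^4 = 2304
The first 5 terms are: [9, -36, 144, -576, 2304]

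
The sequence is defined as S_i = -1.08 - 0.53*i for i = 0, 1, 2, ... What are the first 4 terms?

This is an arithmetic sequence.
i=0: S_0 = -1.08 + -0.53*0 = -1.08
i=1: S_1 = -1.08 + -0.53*1 = -1.61
i=2: S_2 = -1.08 + -0.53*2 = -2.14
i=3: S_3 = -1.08 + -0.53*3 = -2.67
The first 4 terms are: [-1.08, -1.61, -2.14, -2.67]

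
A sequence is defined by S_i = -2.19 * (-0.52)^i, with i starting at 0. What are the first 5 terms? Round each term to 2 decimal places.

This is a geometric sequence.
i=0: S_0 = -2.19 * (-0.52)^0 = -2.19
i=1: S_1 = -2.19 * (-0.52)^1 ≈ 1.14
i=2: S_2 = -2.19 * (-0.52)^2 ≈ -0.59
i=3: S_3 = -2.19 * (-0.52)^3 ≈ 0.31
i=4: S_4 = -2.19 * (-0.52)^4 ≈ -0.16
The first 5 terms are: [-2.19, 1.14, -0.59, 0.31, -0.16]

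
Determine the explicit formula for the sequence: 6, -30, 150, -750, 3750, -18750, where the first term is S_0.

Check ratios: -30 / 6 = -5.0
Common ratio r = -5.
First term a = 6.
Formula: S_i = 6 * (-5)^i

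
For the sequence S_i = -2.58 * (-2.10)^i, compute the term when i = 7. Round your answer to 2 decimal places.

S_7 = -2.58 * (-2.1)^7 ≈ -2.58 * -180.1089 ≈ 464.68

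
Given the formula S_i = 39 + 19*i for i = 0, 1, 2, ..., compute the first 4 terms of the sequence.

This is an arithmetic sequence.
i=0: S_0 = 39 + 19*0 = 39
i=1: S_1 = 39 + 19*1 = 58
i=2: S_2 = 39 + 19*2 = 77
i=3: S_3 = 39 + 19*3 = 96
The first 4 terms are: [39, 58, 77, 96]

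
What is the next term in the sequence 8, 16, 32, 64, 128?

Ratios: 16 / 8 = 2.0
This is a geometric sequence with common ratio r = 2.
Next term = 128 * 2 = 256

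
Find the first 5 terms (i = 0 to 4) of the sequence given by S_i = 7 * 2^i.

This is a geometric sequence.
i=0: S_0 = 7 * 2^0 = 7
i=1: S_1 = 7 * 2^1 = 14
i=2: S_2 = 7 * 2^2 = 28
i=3: S_3 = 7 * 2^3 = 56
i=4: S_4 = 7 * 2^4 = 112
The first 5 terms are: [7, 14, 28, 56, 112]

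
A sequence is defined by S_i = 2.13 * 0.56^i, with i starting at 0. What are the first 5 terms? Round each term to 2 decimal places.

This is a geometric sequence.
i=0: S_0 = 2.13 * 0.56^0 = 2.13
i=1: S_1 = 2.13 * 0.56^1 ≈ 1.19
i=2: S_2 = 2.13 * 0.56^2 ≈ 0.67
i=3: S_3 = 2.13 * 0.56^3 ≈ 0.37
i=4: S_4 = 2.13 * 0.56^4 ≈ 0.21
The first 5 terms are: [2.13, 1.19, 0.67, 0.37, 0.21]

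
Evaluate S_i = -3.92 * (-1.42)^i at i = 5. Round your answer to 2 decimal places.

S_5 = -3.92 * (-1.42)^5 ≈ -3.92 * -5.7735 ≈ 22.63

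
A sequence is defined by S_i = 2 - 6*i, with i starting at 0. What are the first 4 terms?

This is an arithmetic sequence.
i=0: S_0 = 2 + -6*0 = 2
i=1: S_1 = 2 + -6*1 = -4
i=2: S_2 = 2 + -6*2 = -10
i=3: S_3 = 2 + -6*3 = -16
The first 4 terms are: [2, -4, -10, -16]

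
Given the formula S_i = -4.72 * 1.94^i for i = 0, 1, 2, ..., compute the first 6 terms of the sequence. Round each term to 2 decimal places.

This is a geometric sequence.
i=0: S_0 = -4.72 * 1.94^0 = -4.72
i=1: S_1 = -4.72 * 1.94^1 ≈ -9.16
i=2: S_2 = -4.72 * 1.94^2 ≈ -17.76
i=3: S_3 = -4.72 * 1.94^3 ≈ -34.46
i=4: S_4 = -4.72 * 1.94^4 ≈ -66.86
i=5: S_5 = -4.72 * 1.94^5 ≈ -129.7
The first 6 terms are: [-4.72, -9.16, -17.76, -34.46, -66.86, -129.7]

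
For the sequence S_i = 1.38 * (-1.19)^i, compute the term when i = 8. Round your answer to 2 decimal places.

S_8 = 1.38 * (-1.19)^8 ≈ 1.38 * 4.0214 ≈ 5.55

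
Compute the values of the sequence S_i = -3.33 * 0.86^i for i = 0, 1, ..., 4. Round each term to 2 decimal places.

This is a geometric sequence.
i=0: S_0 = -3.33 * 0.86^0 = -3.33
i=1: S_1 = -3.33 * 0.86^1 ≈ -2.86
i=2: S_2 = -3.33 * 0.86^2 ≈ -2.46
i=3: S_3 = -3.33 * 0.86^3 ≈ -2.12
i=4: S_4 = -3.33 * 0.86^4 ≈ -1.82
The first 5 terms are: [-3.33, -2.86, -2.46, -2.12, -1.82]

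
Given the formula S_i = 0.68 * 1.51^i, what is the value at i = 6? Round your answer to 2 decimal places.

S_6 = 0.68 * 1.51^6 ≈ 0.68 * 11.8539 ≈ 8.06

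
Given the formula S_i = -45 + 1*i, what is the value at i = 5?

S_5 = -45 + 1*5 = -45 + 5 = -40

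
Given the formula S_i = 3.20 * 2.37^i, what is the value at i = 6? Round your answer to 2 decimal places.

S_6 = 3.2 * 2.37^6 ≈ 3.2 * 177.2108 ≈ 567.07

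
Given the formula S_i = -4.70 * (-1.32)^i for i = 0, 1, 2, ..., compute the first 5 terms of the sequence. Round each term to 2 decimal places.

This is a geometric sequence.
i=0: S_0 = -4.7 * (-1.32)^0 = -4.7
i=1: S_1 = -4.7 * (-1.32)^1 ≈ 6.2
i=2: S_2 = -4.7 * (-1.32)^2 ≈ -8.19
i=3: S_3 = -4.7 * (-1.32)^3 ≈ 10.81
i=4: S_4 = -4.7 * (-1.32)^4 ≈ -14.27
The first 5 terms are: [-4.7, 6.2, -8.19, 10.81, -14.27]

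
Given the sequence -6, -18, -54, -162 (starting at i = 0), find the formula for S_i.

Check ratios: -18 / -6 = 3.0
Common ratio r = 3.
First term a = -6.
Formula: S_i = -6 * 3^i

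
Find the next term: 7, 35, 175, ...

Ratios: 35 / 7 = 5.0
This is a geometric sequence with common ratio r = 5.
Next term = 175 * 5 = 875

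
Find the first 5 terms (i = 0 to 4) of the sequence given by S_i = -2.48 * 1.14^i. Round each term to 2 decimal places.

This is a geometric sequence.
i=0: S_0 = -2.48 * 1.14^0 = -2.48
i=1: S_1 = -2.48 * 1.14^1 ≈ -2.83
i=2: S_2 = -2.48 * 1.14^2 ≈ -3.22
i=3: S_3 = -2.48 * 1.14^3 ≈ -3.67
i=4: S_4 = -2.48 * 1.14^4 ≈ -4.19
The first 5 terms are: [-2.48, -2.83, -3.22, -3.67, -4.19]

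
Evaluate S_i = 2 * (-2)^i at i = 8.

S_8 = 2 * (-2)^8 = 2 * 256 = 512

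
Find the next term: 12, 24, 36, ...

Differences: 24 - 12 = 12
This is an arithmetic sequence with common difference d = 12.
Next term = 36 + 12 = 48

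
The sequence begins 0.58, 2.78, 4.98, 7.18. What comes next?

Differences: 2.78 - 0.58 = 2.2
This is an arithmetic sequence with common difference d = 2.2.
Next term = 7.18 + 2.2 = 9.38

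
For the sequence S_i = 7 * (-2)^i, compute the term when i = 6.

S_6 = 7 * (-2)^6 = 7 * 64 = 448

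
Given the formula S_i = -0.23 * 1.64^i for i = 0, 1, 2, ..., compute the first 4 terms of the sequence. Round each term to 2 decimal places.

This is a geometric sequence.
i=0: S_0 = -0.23 * 1.64^0 = -0.23
i=1: S_1 = -0.23 * 1.64^1 ≈ -0.38
i=2: S_2 = -0.23 * 1.64^2 ≈ -0.62
i=3: S_3 = -0.23 * 1.64^3 ≈ -1.01
The first 4 terms are: [-0.23, -0.38, -0.62, -1.01]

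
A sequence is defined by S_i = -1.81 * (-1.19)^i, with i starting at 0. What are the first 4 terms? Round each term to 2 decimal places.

This is a geometric sequence.
i=0: S_0 = -1.81 * (-1.19)^0 = -1.81
i=1: S_1 = -1.81 * (-1.19)^1 ≈ 2.15
i=2: S_2 = -1.81 * (-1.19)^2 ≈ -2.56
i=3: S_3 = -1.81 * (-1.19)^3 ≈ 3.05
The first 4 terms are: [-1.81, 2.15, -2.56, 3.05]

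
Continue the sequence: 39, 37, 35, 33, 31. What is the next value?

Differences: 37 - 39 = -2
This is an arithmetic sequence with common difference d = -2.
Next term = 31 + -2 = 29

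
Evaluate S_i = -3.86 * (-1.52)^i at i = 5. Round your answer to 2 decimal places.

S_5 = -3.86 * (-1.52)^5 ≈ -3.86 * -8.1137 ≈ 31.32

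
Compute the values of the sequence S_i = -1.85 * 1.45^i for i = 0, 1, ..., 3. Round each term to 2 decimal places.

This is a geometric sequence.
i=0: S_0 = -1.85 * 1.45^0 = -1.85
i=1: S_1 = -1.85 * 1.45^1 ≈ -2.68
i=2: S_2 = -1.85 * 1.45^2 ≈ -3.89
i=3: S_3 = -1.85 * 1.45^3 ≈ -5.64
The first 4 terms are: [-1.85, -2.68, -3.89, -5.64]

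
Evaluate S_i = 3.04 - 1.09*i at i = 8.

S_8 = 3.04 + -1.09*8 = 3.04 + -8.72 = -5.68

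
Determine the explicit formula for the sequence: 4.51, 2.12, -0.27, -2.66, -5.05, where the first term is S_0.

Check differences: 2.12 - 4.51 = -2.39
-0.27 - 2.12 = -2.39
Common difference d = -2.39.
First term a = 4.51.
Formula: S_i = 4.51 - 2.39*i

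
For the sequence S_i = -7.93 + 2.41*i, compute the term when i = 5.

S_5 = -7.93 + 2.41*5 = -7.93 + 12.05 = 4.12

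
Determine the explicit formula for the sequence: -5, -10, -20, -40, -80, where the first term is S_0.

Check ratios: -10 / -5 = 2.0
Common ratio r = 2.
First term a = -5.
Formula: S_i = -5 * 2^i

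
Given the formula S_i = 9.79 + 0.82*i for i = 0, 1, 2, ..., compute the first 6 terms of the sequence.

This is an arithmetic sequence.
i=0: S_0 = 9.79 + 0.82*0 = 9.79
i=1: S_1 = 9.79 + 0.82*1 = 10.61
i=2: S_2 = 9.79 + 0.82*2 = 11.43
i=3: S_3 = 9.79 + 0.82*3 = 12.25
i=4: S_4 = 9.79 + 0.82*4 = 13.07
i=5: S_5 = 9.79 + 0.82*5 = 13.89
The first 6 terms are: [9.79, 10.61, 11.43, 12.25, 13.07, 13.89]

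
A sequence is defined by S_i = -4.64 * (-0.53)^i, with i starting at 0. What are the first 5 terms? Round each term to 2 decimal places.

This is a geometric sequence.
i=0: S_0 = -4.64 * (-0.53)^0 = -4.64
i=1: S_1 = -4.64 * (-0.53)^1 ≈ 2.46
i=2: S_2 = -4.64 * (-0.53)^2 ≈ -1.3
i=3: S_3 = -4.64 * (-0.53)^3 ≈ 0.69
i=4: S_4 = -4.64 * (-0.53)^4 ≈ -0.37
The first 5 terms are: [-4.64, 2.46, -1.3, 0.69, -0.37]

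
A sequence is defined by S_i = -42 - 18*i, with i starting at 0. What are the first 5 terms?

This is an arithmetic sequence.
i=0: S_0 = -42 + -18*0 = -42
i=1: S_1 = -42 + -18*1 = -60
i=2: S_2 = -42 + -18*2 = -78
i=3: S_3 = -42 + -18*3 = -96
i=4: S_4 = -42 + -18*4 = -114
The first 5 terms are: [-42, -60, -78, -96, -114]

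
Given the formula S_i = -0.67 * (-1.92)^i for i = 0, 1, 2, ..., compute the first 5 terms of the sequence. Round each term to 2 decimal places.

This is a geometric sequence.
i=0: S_0 = -0.67 * (-1.92)^0 = -0.67
i=1: S_1 = -0.67 * (-1.92)^1 ≈ 1.29
i=2: S_2 = -0.67 * (-1.92)^2 ≈ -2.47
i=3: S_3 = -0.67 * (-1.92)^3 ≈ 4.74
i=4: S_4 = -0.67 * (-1.92)^4 ≈ -9.1
The first 5 terms are: [-0.67, 1.29, -2.47, 4.74, -9.1]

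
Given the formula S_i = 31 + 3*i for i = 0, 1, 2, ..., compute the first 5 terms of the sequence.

This is an arithmetic sequence.
i=0: S_0 = 31 + 3*0 = 31
i=1: S_1 = 31 + 3*1 = 34
i=2: S_2 = 31 + 3*2 = 37
i=3: S_3 = 31 + 3*3 = 40
i=4: S_4 = 31 + 3*4 = 43
The first 5 terms are: [31, 34, 37, 40, 43]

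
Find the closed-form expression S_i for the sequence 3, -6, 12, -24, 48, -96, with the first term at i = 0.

Check ratios: -6 / 3 = -2.0
Common ratio r = -2.
First term a = 3.
Formula: S_i = 3 * (-2)^i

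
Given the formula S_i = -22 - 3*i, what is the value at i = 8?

S_8 = -22 + -3*8 = -22 + -24 = -46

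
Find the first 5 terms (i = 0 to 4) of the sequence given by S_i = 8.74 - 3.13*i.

This is an arithmetic sequence.
i=0: S_0 = 8.74 + -3.13*0 = 8.74
i=1: S_1 = 8.74 + -3.13*1 = 5.61
i=2: S_2 = 8.74 + -3.13*2 = 2.48
i=3: S_3 = 8.74 + -3.13*3 = -0.65
i=4: S_4 = 8.74 + -3.13*4 = -3.78
The first 5 terms are: [8.74, 5.61, 2.48, -0.65, -3.78]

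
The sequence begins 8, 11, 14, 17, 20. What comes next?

Differences: 11 - 8 = 3
This is an arithmetic sequence with common difference d = 3.
Next term = 20 + 3 = 23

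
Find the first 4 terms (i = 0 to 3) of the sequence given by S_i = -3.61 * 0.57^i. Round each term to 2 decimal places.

This is a geometric sequence.
i=0: S_0 = -3.61 * 0.57^0 = -3.61
i=1: S_1 = -3.61 * 0.57^1 ≈ -2.06
i=2: S_2 = -3.61 * 0.57^2 ≈ -1.17
i=3: S_3 = -3.61 * 0.57^3 ≈ -0.67
The first 4 terms are: [-3.61, -2.06, -1.17, -0.67]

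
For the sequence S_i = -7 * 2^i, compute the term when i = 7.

S_7 = -7 * 2^7 = -7 * 128 = -896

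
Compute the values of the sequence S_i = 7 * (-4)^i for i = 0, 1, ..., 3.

This is a geometric sequence.
i=0: S_0 = 7 * (-4)^0 = 7
i=1: S_1 = 7 * (-4)^1 = -28
i=2: S_2 = 7 * (-4)^2 = 112
i=3: S_3 = 7 * (-4)^3 = -448
The first 4 terms are: [7, -28, 112, -448]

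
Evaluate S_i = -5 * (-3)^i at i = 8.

S_8 = -5 * (-3)^8 = -5 * 6561 = -32805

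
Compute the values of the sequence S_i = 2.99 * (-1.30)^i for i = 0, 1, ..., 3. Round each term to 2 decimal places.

This is a geometric sequence.
i=0: S_0 = 2.99 * (-1.3)^0 = 2.99
i=1: S_1 = 2.99 * (-1.3)^1 ≈ -3.89
i=2: S_2 = 2.99 * (-1.3)^2 ≈ 5.05
i=3: S_3 = 2.99 * (-1.3)^3 ≈ -6.57
The first 4 terms are: [2.99, -3.89, 5.05, -6.57]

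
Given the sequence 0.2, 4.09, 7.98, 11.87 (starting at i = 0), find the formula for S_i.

Check differences: 4.09 - 0.2 = 3.89
7.98 - 4.09 = 3.89
Common difference d = 3.89.
First term a = 0.2.
Formula: S_i = 0.20 + 3.89*i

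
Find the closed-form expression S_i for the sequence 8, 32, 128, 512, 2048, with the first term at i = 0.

Check ratios: 32 / 8 = 4.0
Common ratio r = 4.
First term a = 8.
Formula: S_i = 8 * 4^i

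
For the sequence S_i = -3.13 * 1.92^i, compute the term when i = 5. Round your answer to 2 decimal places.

S_5 = -3.13 * 1.92^5 ≈ -3.13 * 26.0919 ≈ -81.67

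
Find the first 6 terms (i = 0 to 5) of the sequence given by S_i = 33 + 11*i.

This is an arithmetic sequence.
i=0: S_0 = 33 + 11*0 = 33
i=1: S_1 = 33 + 11*1 = 44
i=2: S_2 = 33 + 11*2 = 55
i=3: S_3 = 33 + 11*3 = 66
i=4: S_4 = 33 + 11*4 = 77
i=5: S_5 = 33 + 11*5 = 88
The first 6 terms are: [33, 44, 55, 66, 77, 88]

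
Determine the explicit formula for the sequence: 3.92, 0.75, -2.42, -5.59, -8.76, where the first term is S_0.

Check differences: 0.75 - 3.92 = -3.17
-2.42 - 0.75 = -3.17
Common difference d = -3.17.
First term a = 3.92.
Formula: S_i = 3.92 - 3.17*i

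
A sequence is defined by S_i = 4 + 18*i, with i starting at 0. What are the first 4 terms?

This is an arithmetic sequence.
i=0: S_0 = 4 + 18*0 = 4
i=1: S_1 = 4 + 18*1 = 22
i=2: S_2 = 4 + 18*2 = 40
i=3: S_3 = 4 + 18*3 = 58
The first 4 terms are: [4, 22, 40, 58]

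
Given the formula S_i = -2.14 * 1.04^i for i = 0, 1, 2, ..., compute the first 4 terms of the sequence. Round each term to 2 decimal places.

This is a geometric sequence.
i=0: S_0 = -2.14 * 1.04^0 = -2.14
i=1: S_1 = -2.14 * 1.04^1 ≈ -2.23
i=2: S_2 = -2.14 * 1.04^2 ≈ -2.31
i=3: S_3 = -2.14 * 1.04^3 ≈ -2.41
The first 4 terms are: [-2.14, -2.23, -2.31, -2.41]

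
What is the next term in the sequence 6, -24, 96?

Ratios: -24 / 6 = -4.0
This is a geometric sequence with common ratio r = -4.
Next term = 96 * -4 = -384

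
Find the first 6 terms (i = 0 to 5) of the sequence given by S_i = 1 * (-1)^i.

This is a geometric sequence.
i=0: S_0 = 1 * (-1)^0 = 1
i=1: S_1 = 1 * (-1)^1 = -1
i=2: S_2 = 1 * (-1)^2 = 1
i=3: S_3 = 1 * (-1)^3 = -1
i=4: S_4 = 1 * (-1)^4 = 1
i=5: S_5 = 1 * (-1)^5 = -1
The first 6 terms are: [1, -1, 1, -1, 1, -1]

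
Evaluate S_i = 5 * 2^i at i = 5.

S_5 = 5 * 2^5 = 5 * 32 = 160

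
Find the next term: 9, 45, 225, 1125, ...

Ratios: 45 / 9 = 5.0
This is a geometric sequence with common ratio r = 5.
Next term = 1125 * 5 = 5625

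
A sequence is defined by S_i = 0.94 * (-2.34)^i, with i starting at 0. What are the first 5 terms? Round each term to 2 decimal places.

This is a geometric sequence.
i=0: S_0 = 0.94 * (-2.34)^0 = 0.94
i=1: S_1 = 0.94 * (-2.34)^1 ≈ -2.2
i=2: S_2 = 0.94 * (-2.34)^2 ≈ 5.15
i=3: S_3 = 0.94 * (-2.34)^3 ≈ -12.04
i=4: S_4 = 0.94 * (-2.34)^4 ≈ 28.18
The first 5 terms are: [0.94, -2.2, 5.15, -12.04, 28.18]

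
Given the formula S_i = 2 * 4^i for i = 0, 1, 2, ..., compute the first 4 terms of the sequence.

This is a geometric sequence.
i=0: S_0 = 2 * 4^0 = 2
i=1: S_1 = 2 * 4^1 = 8
i=2: S_2 = 2 * 4^2 = 32
i=3: S_3 = 2 * 4^3 = 128
The first 4 terms are: [2, 8, 32, 128]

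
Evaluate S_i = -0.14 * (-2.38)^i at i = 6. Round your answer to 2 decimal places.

S_6 = -0.14 * (-2.38)^6 ≈ -0.14 * 181.7447 ≈ -25.44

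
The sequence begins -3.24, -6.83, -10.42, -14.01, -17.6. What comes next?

Differences: -6.83 - -3.24 = -3.59
This is an arithmetic sequence with common difference d = -3.59.
Next term = -17.6 + -3.59 = -21.19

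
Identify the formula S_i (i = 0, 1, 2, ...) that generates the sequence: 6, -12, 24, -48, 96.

Check ratios: -12 / 6 = -2.0
Common ratio r = -2.
First term a = 6.
Formula: S_i = 6 * (-2)^i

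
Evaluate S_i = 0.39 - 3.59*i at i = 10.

S_10 = 0.39 + -3.59*10 = 0.39 + -35.9 = -35.51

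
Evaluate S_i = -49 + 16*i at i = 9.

S_9 = -49 + 16*9 = -49 + 144 = 95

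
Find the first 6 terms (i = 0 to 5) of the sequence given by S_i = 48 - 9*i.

This is an arithmetic sequence.
i=0: S_0 = 48 + -9*0 = 48
i=1: S_1 = 48 + -9*1 = 39
i=2: S_2 = 48 + -9*2 = 30
i=3: S_3 = 48 + -9*3 = 21
i=4: S_4 = 48 + -9*4 = 12
i=5: S_5 = 48 + -9*5 = 3
The first 6 terms are: [48, 39, 30, 21, 12, 3]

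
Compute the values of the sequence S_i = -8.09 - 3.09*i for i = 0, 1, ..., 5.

This is an arithmetic sequence.
i=0: S_0 = -8.09 + -3.09*0 = -8.09
i=1: S_1 = -8.09 + -3.09*1 = -11.18
i=2: S_2 = -8.09 + -3.09*2 = -14.27
i=3: S_3 = -8.09 + -3.09*3 = -17.36
i=4: S_4 = -8.09 + -3.09*4 = -20.45
i=5: S_5 = -8.09 + -3.09*5 = -23.54
The first 6 terms are: [-8.09, -11.18, -14.27, -17.36, -20.45, -23.54]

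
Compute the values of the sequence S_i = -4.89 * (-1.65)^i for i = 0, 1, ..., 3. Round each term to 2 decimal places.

This is a geometric sequence.
i=0: S_0 = -4.89 * (-1.65)^0 = -4.89
i=1: S_1 = -4.89 * (-1.65)^1 ≈ 8.07
i=2: S_2 = -4.89 * (-1.65)^2 ≈ -13.31
i=3: S_3 = -4.89 * (-1.65)^3 ≈ 21.97
The first 4 terms are: [-4.89, 8.07, -13.31, 21.97]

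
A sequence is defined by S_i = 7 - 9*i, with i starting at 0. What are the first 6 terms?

This is an arithmetic sequence.
i=0: S_0 = 7 + -9*0 = 7
i=1: S_1 = 7 + -9*1 = -2
i=2: S_2 = 7 + -9*2 = -11
i=3: S_3 = 7 + -9*3 = -20
i=4: S_4 = 7 + -9*4 = -29
i=5: S_5 = 7 + -9*5 = -38
The first 6 terms are: [7, -2, -11, -20, -29, -38]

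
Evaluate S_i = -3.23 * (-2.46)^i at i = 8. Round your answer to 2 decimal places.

S_8 = -3.23 * (-2.46)^8 ≈ -3.23 * 1341.1608 ≈ -4331.95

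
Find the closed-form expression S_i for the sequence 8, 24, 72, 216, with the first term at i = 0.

Check ratios: 24 / 8 = 3.0
Common ratio r = 3.
First term a = 8.
Formula: S_i = 8 * 3^i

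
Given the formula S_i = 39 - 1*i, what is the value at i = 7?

S_7 = 39 + -1*7 = 39 + -7 = 32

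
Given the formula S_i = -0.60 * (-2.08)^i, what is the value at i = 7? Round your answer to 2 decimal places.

S_7 = -0.6 * (-2.08)^7 ≈ -0.6 * -168.4393 ≈ 101.06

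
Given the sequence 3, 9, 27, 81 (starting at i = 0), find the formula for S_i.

Check ratios: 9 / 3 = 3.0
Common ratio r = 3.
First term a = 3.
Formula: S_i = 3 * 3^i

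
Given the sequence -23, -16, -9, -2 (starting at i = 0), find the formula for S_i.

Check differences: -16 - -23 = 7
-9 - -16 = 7
Common difference d = 7.
First term a = -23.
Formula: S_i = -23 + 7*i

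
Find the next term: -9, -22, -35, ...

Differences: -22 - -9 = -13
This is an arithmetic sequence with common difference d = -13.
Next term = -35 + -13 = -48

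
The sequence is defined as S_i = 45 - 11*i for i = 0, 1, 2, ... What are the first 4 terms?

This is an arithmetic sequence.
i=0: S_0 = 45 + -11*0 = 45
i=1: S_1 = 45 + -11*1 = 34
i=2: S_2 = 45 + -11*2 = 23
i=3: S_3 = 45 + -11*3 = 12
The first 4 terms are: [45, 34, 23, 12]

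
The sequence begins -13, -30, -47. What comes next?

Differences: -30 - -13 = -17
This is an arithmetic sequence with common difference d = -17.
Next term = -47 + -17 = -64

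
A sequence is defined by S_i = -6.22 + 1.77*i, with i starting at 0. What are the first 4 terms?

This is an arithmetic sequence.
i=0: S_0 = -6.22 + 1.77*0 = -6.22
i=1: S_1 = -6.22 + 1.77*1 = -4.45
i=2: S_2 = -6.22 + 1.77*2 = -2.68
i=3: S_3 = -6.22 + 1.77*3 = -0.91
The first 4 terms are: [-6.22, -4.45, -2.68, -0.91]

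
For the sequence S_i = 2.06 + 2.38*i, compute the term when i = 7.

S_7 = 2.06 + 2.38*7 = 2.06 + 16.66 = 18.72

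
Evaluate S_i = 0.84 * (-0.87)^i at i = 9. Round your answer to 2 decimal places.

S_9 = 0.84 * (-0.87)^9 ≈ 0.84 * -0.2855 ≈ -0.24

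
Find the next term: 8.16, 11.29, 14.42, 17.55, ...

Differences: 11.29 - 8.16 = 3.13
This is an arithmetic sequence with common difference d = 3.13.
Next term = 17.55 + 3.13 = 20.68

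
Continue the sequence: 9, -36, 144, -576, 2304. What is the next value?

Ratios: -36 / 9 = -4.0
This is a geometric sequence with common ratio r = -4.
Next term = 2304 * -4 = -9216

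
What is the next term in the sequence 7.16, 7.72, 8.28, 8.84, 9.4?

Differences: 7.72 - 7.16 = 0.56
This is an arithmetic sequence with common difference d = 0.56.
Next term = 9.4 + 0.56 = 9.96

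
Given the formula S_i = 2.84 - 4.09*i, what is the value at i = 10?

S_10 = 2.84 + -4.09*10 = 2.84 + -40.9 = -38.06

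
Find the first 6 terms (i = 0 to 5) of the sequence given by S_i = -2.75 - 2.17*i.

This is an arithmetic sequence.
i=0: S_0 = -2.75 + -2.17*0 = -2.75
i=1: S_1 = -2.75 + -2.17*1 = -4.92
i=2: S_2 = -2.75 + -2.17*2 = -7.09
i=3: S_3 = -2.75 + -2.17*3 = -9.26
i=4: S_4 = -2.75 + -2.17*4 = -11.43
i=5: S_5 = -2.75 + -2.17*5 = -13.6
The first 6 terms are: [-2.75, -4.92, -7.09, -9.26, -11.43, -13.6]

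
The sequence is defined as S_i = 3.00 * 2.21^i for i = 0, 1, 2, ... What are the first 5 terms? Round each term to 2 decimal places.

This is a geometric sequence.
i=0: S_0 = 3.0 * 2.21^0 = 3.0
i=1: S_1 = 3.0 * 2.21^1 = 6.63
i=2: S_2 = 3.0 * 2.21^2 ≈ 14.65
i=3: S_3 = 3.0 * 2.21^3 ≈ 32.38
i=4: S_4 = 3.0 * 2.21^4 ≈ 71.56
The first 5 terms are: [3.0, 6.63, 14.65, 32.38, 71.56]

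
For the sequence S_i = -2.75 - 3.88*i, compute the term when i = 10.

S_10 = -2.75 + -3.88*10 = -2.75 + -38.8 = -41.55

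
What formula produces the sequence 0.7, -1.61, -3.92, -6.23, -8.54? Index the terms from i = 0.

Check differences: -1.61 - 0.7 = -2.31
-3.92 - -1.61 = -2.31
Common difference d = -2.31.
First term a = 0.7.
Formula: S_i = 0.70 - 2.31*i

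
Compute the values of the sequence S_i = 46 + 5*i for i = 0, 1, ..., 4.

This is an arithmetic sequence.
i=0: S_0 = 46 + 5*0 = 46
i=1: S_1 = 46 + 5*1 = 51
i=2: S_2 = 46 + 5*2 = 56
i=3: S_3 = 46 + 5*3 = 61
i=4: S_4 = 46 + 5*4 = 66
The first 5 terms are: [46, 51, 56, 61, 66]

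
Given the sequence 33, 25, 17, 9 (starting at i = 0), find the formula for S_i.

Check differences: 25 - 33 = -8
17 - 25 = -8
Common difference d = -8.
First term a = 33.
Formula: S_i = 33 - 8*i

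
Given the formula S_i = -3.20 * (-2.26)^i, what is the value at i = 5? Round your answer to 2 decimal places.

S_5 = -3.2 * (-2.26)^5 ≈ -3.2 * -58.9579 ≈ 188.67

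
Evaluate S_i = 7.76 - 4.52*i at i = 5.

S_5 = 7.76 + -4.52*5 = 7.76 + -22.6 = -14.84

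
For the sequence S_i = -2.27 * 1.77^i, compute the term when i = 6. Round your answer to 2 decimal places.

S_6 = -2.27 * 1.77^6 ≈ -2.27 * 30.7496 ≈ -69.8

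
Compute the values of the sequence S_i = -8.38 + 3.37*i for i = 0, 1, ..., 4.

This is an arithmetic sequence.
i=0: S_0 = -8.38 + 3.37*0 = -8.38
i=1: S_1 = -8.38 + 3.37*1 = -5.01
i=2: S_2 = -8.38 + 3.37*2 = -1.64
i=3: S_3 = -8.38 + 3.37*3 = 1.73
i=4: S_4 = -8.38 + 3.37*4 = 5.1
The first 5 terms are: [-8.38, -5.01, -1.64, 1.73, 5.1]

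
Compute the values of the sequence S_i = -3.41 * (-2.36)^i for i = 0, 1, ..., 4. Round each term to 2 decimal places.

This is a geometric sequence.
i=0: S_0 = -3.41 * (-2.36)^0 = -3.41
i=1: S_1 = -3.41 * (-2.36)^1 ≈ 8.05
i=2: S_2 = -3.41 * (-2.36)^2 ≈ -18.99
i=3: S_3 = -3.41 * (-2.36)^3 ≈ 44.82
i=4: S_4 = -3.41 * (-2.36)^4 ≈ -105.78
The first 5 terms are: [-3.41, 8.05, -18.99, 44.82, -105.78]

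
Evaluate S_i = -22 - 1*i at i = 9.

S_9 = -22 + -1*9 = -22 + -9 = -31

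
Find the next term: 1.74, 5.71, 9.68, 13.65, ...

Differences: 5.71 - 1.74 = 3.97
This is an arithmetic sequence with common difference d = 3.97.
Next term = 13.65 + 3.97 = 17.62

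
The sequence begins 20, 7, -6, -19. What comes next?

Differences: 7 - 20 = -13
This is an arithmetic sequence with common difference d = -13.
Next term = -19 + -13 = -32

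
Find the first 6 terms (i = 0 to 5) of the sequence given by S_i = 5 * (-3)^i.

This is a geometric sequence.
i=0: S_0 = 5 * (-3)^0 = 5
i=1: S_1 = 5 * (-3)^1 = -15
i=2: S_2 = 5 * (-3)^2 = 45
i=3: S_3 = 5 * (-3)^3 = -135
i=4: S_4 = 5 * (-3)^4 = 405
i=5: S_5 = 5 * (-3)^5 = -1215
The first 6 terms are: [5, -15, 45, -135, 405, -1215]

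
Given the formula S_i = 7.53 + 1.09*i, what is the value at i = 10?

S_10 = 7.53 + 1.09*10 = 7.53 + 10.9 = 18.43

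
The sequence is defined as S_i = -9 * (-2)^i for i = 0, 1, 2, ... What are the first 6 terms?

This is a geometric sequence.
i=0: S_0 = -9 * (-2)^0 = -9
i=1: S_1 = -9 * (-2)^1 = 18
i=2: S_2 = -9 * (-2)^2 = -36
i=3: S_3 = -9 * (-2)^3 = 72
i=4: S_4 = -9 * (-2)^4 = -144
i=5: S_5 = -9 * (-2)^5 = 288
The first 6 terms are: [-9, 18, -36, 72, -144, 288]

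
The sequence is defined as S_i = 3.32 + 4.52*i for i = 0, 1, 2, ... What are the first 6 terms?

This is an arithmetic sequence.
i=0: S_0 = 3.32 + 4.52*0 = 3.32
i=1: S_1 = 3.32 + 4.52*1 = 7.84
i=2: S_2 = 3.32 + 4.52*2 = 12.36
i=3: S_3 = 3.32 + 4.52*3 = 16.88
i=4: S_4 = 3.32 + 4.52*4 = 21.4
i=5: S_5 = 3.32 + 4.52*5 = 25.92
The first 6 terms are: [3.32, 7.84, 12.36, 16.88, 21.4, 25.92]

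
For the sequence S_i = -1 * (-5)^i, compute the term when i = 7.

S_7 = -1 * (-5)^7 = -1 * -78125 = 78125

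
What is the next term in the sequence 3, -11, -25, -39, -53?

Differences: -11 - 3 = -14
This is an arithmetic sequence with common difference d = -14.
Next term = -53 + -14 = -67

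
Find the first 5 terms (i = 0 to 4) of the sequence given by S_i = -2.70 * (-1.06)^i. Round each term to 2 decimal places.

This is a geometric sequence.
i=0: S_0 = -2.7 * (-1.06)^0 = -2.7
i=1: S_1 = -2.7 * (-1.06)^1 ≈ 2.86
i=2: S_2 = -2.7 * (-1.06)^2 ≈ -3.03
i=3: S_3 = -2.7 * (-1.06)^3 ≈ 3.22
i=4: S_4 = -2.7 * (-1.06)^4 ≈ -3.41
The first 5 terms are: [-2.7, 2.86, -3.03, 3.22, -3.41]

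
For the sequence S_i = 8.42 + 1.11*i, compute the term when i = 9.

S_9 = 8.42 + 1.11*9 = 8.42 + 9.99 = 18.41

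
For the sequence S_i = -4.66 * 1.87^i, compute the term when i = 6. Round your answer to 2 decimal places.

S_6 = -4.66 * 1.87^6 ≈ -4.66 * 42.7612 ≈ -199.27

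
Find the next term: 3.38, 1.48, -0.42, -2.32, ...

Differences: 1.48 - 3.38 = -1.9
This is an arithmetic sequence with common difference d = -1.9.
Next term = -2.32 + -1.9 = -4.22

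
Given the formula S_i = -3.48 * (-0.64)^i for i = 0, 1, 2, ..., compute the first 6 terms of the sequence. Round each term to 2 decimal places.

This is a geometric sequence.
i=0: S_0 = -3.48 * (-0.64)^0 = -3.48
i=1: S_1 = -3.48 * (-0.64)^1 ≈ 2.23
i=2: S_2 = -3.48 * (-0.64)^2 ≈ -1.43
i=3: S_3 = -3.48 * (-0.64)^3 ≈ 0.91
i=4: S_4 = -3.48 * (-0.64)^4 ≈ -0.58
i=5: S_5 = -3.48 * (-0.64)^5 ≈ 0.37
The first 6 terms are: [-3.48, 2.23, -1.43, 0.91, -0.58, 0.37]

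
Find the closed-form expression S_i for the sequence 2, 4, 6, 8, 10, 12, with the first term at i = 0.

Check differences: 4 - 2 = 2
6 - 4 = 2
Common difference d = 2.
First term a = 2.
Formula: S_i = 2 + 2*i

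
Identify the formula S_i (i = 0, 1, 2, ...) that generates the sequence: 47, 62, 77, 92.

Check differences: 62 - 47 = 15
77 - 62 = 15
Common difference d = 15.
First term a = 47.
Formula: S_i = 47 + 15*i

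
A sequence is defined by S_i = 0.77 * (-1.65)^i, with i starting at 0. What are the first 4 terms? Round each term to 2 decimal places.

This is a geometric sequence.
i=0: S_0 = 0.77 * (-1.65)^0 = 0.77
i=1: S_1 = 0.77 * (-1.65)^1 ≈ -1.27
i=2: S_2 = 0.77 * (-1.65)^2 ≈ 2.1
i=3: S_3 = 0.77 * (-1.65)^3 ≈ -3.46
The first 4 terms are: [0.77, -1.27, 2.1, -3.46]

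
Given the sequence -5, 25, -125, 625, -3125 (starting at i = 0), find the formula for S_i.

Check ratios: 25 / -5 = -5.0
Common ratio r = -5.
First term a = -5.
Formula: S_i = -5 * (-5)^i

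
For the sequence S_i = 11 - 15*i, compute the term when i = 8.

S_8 = 11 + -15*8 = 11 + -120 = -109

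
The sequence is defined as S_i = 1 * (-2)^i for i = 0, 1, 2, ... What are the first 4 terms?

This is a geometric sequence.
i=0: S_0 = 1 * (-2)^0 = 1
i=1: S_1 = 1 * (-2)^1 = -2
i=2: S_2 = 1 * (-2)^2 = 4
i=3: S_3 = 1 * (-2)^3 = -8
The first 4 terms are: [1, -2, 4, -8]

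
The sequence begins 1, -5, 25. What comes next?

Ratios: -5 / 1 = -5.0
This is a geometric sequence with common ratio r = -5.
Next term = 25 * -5 = -125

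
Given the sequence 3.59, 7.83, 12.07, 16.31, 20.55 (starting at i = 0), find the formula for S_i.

Check differences: 7.83 - 3.59 = 4.24
12.07 - 7.83 = 4.24
Common difference d = 4.24.
First term a = 3.59.
Formula: S_i = 3.59 + 4.24*i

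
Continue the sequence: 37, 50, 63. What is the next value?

Differences: 50 - 37 = 13
This is an arithmetic sequence with common difference d = 13.
Next term = 63 + 13 = 76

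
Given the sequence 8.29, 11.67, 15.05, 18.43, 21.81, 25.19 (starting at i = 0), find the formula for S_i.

Check differences: 11.67 - 8.29 = 3.38
15.05 - 11.67 = 3.38
Common difference d = 3.38.
First term a = 8.29.
Formula: S_i = 8.29 + 3.38*i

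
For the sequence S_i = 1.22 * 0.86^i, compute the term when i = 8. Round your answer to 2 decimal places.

S_8 = 1.22 * 0.86^8 ≈ 1.22 * 0.2992 ≈ 0.37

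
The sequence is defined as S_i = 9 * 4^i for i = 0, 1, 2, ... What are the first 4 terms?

This is a geometric sequence.
i=0: S_0 = 9 * 4^0 = 9
i=1: S_1 = 9 * 4^1 = 36
i=2: S_2 = 9 * 4^2 = 144
i=3: S_3 = 9 * 4^3 = 576
The first 4 terms are: [9, 36, 144, 576]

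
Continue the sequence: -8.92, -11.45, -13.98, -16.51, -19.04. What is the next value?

Differences: -11.45 - -8.92 = -2.53
This is an arithmetic sequence with common difference d = -2.53.
Next term = -19.04 + -2.53 = -21.57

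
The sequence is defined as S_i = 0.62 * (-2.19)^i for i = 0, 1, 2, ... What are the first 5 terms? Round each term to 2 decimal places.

This is a geometric sequence.
i=0: S_0 = 0.62 * (-2.19)^0 = 0.62
i=1: S_1 = 0.62 * (-2.19)^1 ≈ -1.36
i=2: S_2 = 0.62 * (-2.19)^2 ≈ 2.97
i=3: S_3 = 0.62 * (-2.19)^3 ≈ -6.51
i=4: S_4 = 0.62 * (-2.19)^4 ≈ 14.26
The first 5 terms are: [0.62, -1.36, 2.97, -6.51, 14.26]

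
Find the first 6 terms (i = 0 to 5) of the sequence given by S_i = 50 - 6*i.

This is an arithmetic sequence.
i=0: S_0 = 50 + -6*0 = 50
i=1: S_1 = 50 + -6*1 = 44
i=2: S_2 = 50 + -6*2 = 38
i=3: S_3 = 50 + -6*3 = 32
i=4: S_4 = 50 + -6*4 = 26
i=5: S_5 = 50 + -6*5 = 20
The first 6 terms are: [50, 44, 38, 32, 26, 20]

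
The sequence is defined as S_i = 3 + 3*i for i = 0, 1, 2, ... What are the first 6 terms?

This is an arithmetic sequence.
i=0: S_0 = 3 + 3*0 = 3
i=1: S_1 = 3 + 3*1 = 6
i=2: S_2 = 3 + 3*2 = 9
i=3: S_3 = 3 + 3*3 = 12
i=4: S_4 = 3 + 3*4 = 15
i=5: S_5 = 3 + 3*5 = 18
The first 6 terms are: [3, 6, 9, 12, 15, 18]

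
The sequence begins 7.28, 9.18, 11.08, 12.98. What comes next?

Differences: 9.18 - 7.28 = 1.9
This is an arithmetic sequence with common difference d = 1.9.
Next term = 12.98 + 1.9 = 14.88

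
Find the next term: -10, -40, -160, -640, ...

Ratios: -40 / -10 = 4.0
This is a geometric sequence with common ratio r = 4.
Next term = -640 * 4 = -2560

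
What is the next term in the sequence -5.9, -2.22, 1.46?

Differences: -2.22 - -5.9 = 3.68
This is an arithmetic sequence with common difference d = 3.68.
Next term = 1.46 + 3.68 = 5.14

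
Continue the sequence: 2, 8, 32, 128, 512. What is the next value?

Ratios: 8 / 2 = 4.0
This is a geometric sequence with common ratio r = 4.
Next term = 512 * 4 = 2048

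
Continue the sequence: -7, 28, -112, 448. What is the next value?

Ratios: 28 / -7 = -4.0
This is a geometric sequence with common ratio r = -4.
Next term = 448 * -4 = -1792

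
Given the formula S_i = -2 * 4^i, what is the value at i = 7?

S_7 = -2 * 4^7 = -2 * 16384 = -32768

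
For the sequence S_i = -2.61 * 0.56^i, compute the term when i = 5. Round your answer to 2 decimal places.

S_5 = -2.61 * 0.56^5 ≈ -2.61 * 0.0551 ≈ -0.14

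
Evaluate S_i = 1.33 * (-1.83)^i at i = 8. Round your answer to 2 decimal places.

S_8 = 1.33 * (-1.83)^8 ≈ 1.33 * 125.7792 ≈ 167.29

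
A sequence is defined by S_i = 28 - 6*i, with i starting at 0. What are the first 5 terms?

This is an arithmetic sequence.
i=0: S_0 = 28 + -6*0 = 28
i=1: S_1 = 28 + -6*1 = 22
i=2: S_2 = 28 + -6*2 = 16
i=3: S_3 = 28 + -6*3 = 10
i=4: S_4 = 28 + -6*4 = 4
The first 5 terms are: [28, 22, 16, 10, 4]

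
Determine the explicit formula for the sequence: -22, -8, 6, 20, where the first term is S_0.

Check differences: -8 - -22 = 14
6 - -8 = 14
Common difference d = 14.
First term a = -22.
Formula: S_i = -22 + 14*i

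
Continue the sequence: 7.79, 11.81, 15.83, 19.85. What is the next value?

Differences: 11.81 - 7.79 = 4.02
This is an arithmetic sequence with common difference d = 4.02.
Next term = 19.85 + 4.02 = 23.87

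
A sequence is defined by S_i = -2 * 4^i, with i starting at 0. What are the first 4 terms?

This is a geometric sequence.
i=0: S_0 = -2 * 4^0 = -2
i=1: S_1 = -2 * 4^1 = -8
i=2: S_2 = -2 * 4^2 = -32
i=3: S_3 = -2 * 4^3 = -128
The first 4 terms are: [-2, -8, -32, -128]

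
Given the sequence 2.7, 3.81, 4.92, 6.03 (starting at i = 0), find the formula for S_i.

Check differences: 3.81 - 2.7 = 1.11
4.92 - 3.81 = 1.11
Common difference d = 1.11.
First term a = 2.7.
Formula: S_i = 2.70 + 1.11*i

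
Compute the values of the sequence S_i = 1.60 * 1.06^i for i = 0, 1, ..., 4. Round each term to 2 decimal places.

This is a geometric sequence.
i=0: S_0 = 1.6 * 1.06^0 = 1.6
i=1: S_1 = 1.6 * 1.06^1 ≈ 1.7
i=2: S_2 = 1.6 * 1.06^2 ≈ 1.8
i=3: S_3 = 1.6 * 1.06^3 ≈ 1.91
i=4: S_4 = 1.6 * 1.06^4 ≈ 2.02
The first 5 terms are: [1.6, 1.7, 1.8, 1.91, 2.02]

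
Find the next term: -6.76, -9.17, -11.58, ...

Differences: -9.17 - -6.76 = -2.41
This is an arithmetic sequence with common difference d = -2.41.
Next term = -11.58 + -2.41 = -13.99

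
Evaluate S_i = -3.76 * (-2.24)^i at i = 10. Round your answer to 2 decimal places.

S_10 = -3.76 * (-2.24)^10 ≈ -3.76 * 3180.3886 ≈ -11958.26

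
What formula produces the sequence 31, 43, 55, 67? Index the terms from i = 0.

Check differences: 43 - 31 = 12
55 - 43 = 12
Common difference d = 12.
First term a = 31.
Formula: S_i = 31 + 12*i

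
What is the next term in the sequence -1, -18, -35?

Differences: -18 - -1 = -17
This is an arithmetic sequence with common difference d = -17.
Next term = -35 + -17 = -52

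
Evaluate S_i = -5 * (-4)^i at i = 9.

S_9 = -5 * (-4)^9 = -5 * -262144 = 1310720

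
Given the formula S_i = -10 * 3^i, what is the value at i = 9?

S_9 = -10 * 3^9 = -10 * 19683 = -196830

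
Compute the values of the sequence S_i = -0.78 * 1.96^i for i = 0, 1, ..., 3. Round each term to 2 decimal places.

This is a geometric sequence.
i=0: S_0 = -0.78 * 1.96^0 = -0.78
i=1: S_1 = -0.78 * 1.96^1 ≈ -1.53
i=2: S_2 = -0.78 * 1.96^2 ≈ -3.0
i=3: S_3 = -0.78 * 1.96^3 ≈ -5.87
The first 4 terms are: [-0.78, -1.53, -3.0, -5.87]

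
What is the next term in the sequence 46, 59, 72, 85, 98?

Differences: 59 - 46 = 13
This is an arithmetic sequence with common difference d = 13.
Next term = 98 + 13 = 111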